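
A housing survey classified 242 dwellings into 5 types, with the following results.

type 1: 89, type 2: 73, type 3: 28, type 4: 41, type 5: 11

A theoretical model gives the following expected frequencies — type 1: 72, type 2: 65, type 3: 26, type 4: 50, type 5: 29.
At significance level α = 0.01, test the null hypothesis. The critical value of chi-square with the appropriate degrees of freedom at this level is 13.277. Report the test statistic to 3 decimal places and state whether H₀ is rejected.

17.945; reject

cat         O        E   (O−E)²/E
type 1     89       72     4.0139
type 2     73       65     0.9846
type 3     28       26     0.1538
type 4     41       50     1.6200
type 5     11       29    11.1724
Sum = 17.945
df = 4. Since 17.945 > 13.277, we reject H₀.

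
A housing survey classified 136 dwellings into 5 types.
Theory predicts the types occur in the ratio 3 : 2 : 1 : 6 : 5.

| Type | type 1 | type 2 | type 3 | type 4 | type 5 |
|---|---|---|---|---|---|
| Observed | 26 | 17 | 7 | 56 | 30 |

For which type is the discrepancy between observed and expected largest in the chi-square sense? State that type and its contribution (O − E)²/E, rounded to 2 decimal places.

type 5, 2.50

Ratio total = 17. Expected counts: 136×3/17 = 24, 136×2/17 = 16, 136×1/17 = 8, 136×6/17 = 48, 136×5/17 = 40.
cat         O        E   (O−E)²/E
type 1     26       24      0.167
type 2     17       16      0.063
type 3      7        8      0.125
type 4     56       48      1.333
type 5     30       40      2.500
The largest term is for type 5: 2.50.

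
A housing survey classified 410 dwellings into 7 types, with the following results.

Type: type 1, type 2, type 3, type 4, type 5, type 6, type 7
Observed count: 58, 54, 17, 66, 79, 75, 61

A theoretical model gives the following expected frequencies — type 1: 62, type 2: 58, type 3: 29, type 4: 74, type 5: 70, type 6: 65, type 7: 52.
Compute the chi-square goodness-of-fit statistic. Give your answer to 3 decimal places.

10.618

type 1: (58 − 62)²/62 = 16/62 = 0.2581
type 2: (54 − 58)²/58 = 16/58 = 0.2759
type 3: (17 − 29)²/29 = 144/29 = 4.9655
type 4: (66 − 74)²/74 = 64/74 = 0.8649
type 5: (79 − 70)²/70 = 81/70 = 1.1571
type 6: (75 − 65)²/65 = 100/65 = 1.5385
type 7: (61 − 52)²/52 = 81/52 = 1.5577
Sum = 10.618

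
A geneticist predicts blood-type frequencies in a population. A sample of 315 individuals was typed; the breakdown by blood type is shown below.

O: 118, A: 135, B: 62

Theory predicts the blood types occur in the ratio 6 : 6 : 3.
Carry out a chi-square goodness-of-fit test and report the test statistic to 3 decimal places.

1.167

Ratio total = 15. Expected counts: 315×6/15 = 126, 315×6/15 = 126, 315×3/15 = 63.
χ² = (118−126)²/126 + (135−126)²/126 + (62−63)²/63
   = 0.5079 + 0.6429 + 0.0159
Sum = 1.167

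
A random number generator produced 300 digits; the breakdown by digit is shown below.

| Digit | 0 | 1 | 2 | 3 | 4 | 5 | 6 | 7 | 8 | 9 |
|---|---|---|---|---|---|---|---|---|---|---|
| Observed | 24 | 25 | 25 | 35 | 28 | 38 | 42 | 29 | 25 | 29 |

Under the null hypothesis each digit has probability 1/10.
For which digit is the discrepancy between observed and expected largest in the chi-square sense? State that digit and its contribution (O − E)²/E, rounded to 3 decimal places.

6, 4.800

Under H₀ each category has probability 1/10, so each expected count is 300/10 = 30.
0: (24 − 30)²/30 = 36/30 = 1.2000
1: (25 − 30)²/30 = 25/30 = 0.8333
2: (25 − 30)²/30 = 25/30 = 0.8333
3: (35 − 30)²/30 = 25/30 = 0.8333
4: (28 − 30)²/30 = 4/30 = 0.1333
5: (38 − 30)²/30 = 64/30 = 2.1333
6: (42 − 30)²/30 = 144/30 = 4.8000
7: (29 − 30)²/30 = 1/30 = 0.0333
8: (25 − 30)²/30 = 25/30 = 0.8333
9: (29 − 30)²/30 = 1/30 = 0.0333
The largest term is for 6: 4.800.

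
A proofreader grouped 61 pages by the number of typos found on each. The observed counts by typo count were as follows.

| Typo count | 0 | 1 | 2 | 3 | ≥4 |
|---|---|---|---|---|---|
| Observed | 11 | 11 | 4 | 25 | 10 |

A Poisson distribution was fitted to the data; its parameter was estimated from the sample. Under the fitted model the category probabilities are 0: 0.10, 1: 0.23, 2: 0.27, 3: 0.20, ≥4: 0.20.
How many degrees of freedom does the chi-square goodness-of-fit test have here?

There are k = 5 categories and 1 parameter estimated from the data, so df = 5 − 1 − 1 = 3.

3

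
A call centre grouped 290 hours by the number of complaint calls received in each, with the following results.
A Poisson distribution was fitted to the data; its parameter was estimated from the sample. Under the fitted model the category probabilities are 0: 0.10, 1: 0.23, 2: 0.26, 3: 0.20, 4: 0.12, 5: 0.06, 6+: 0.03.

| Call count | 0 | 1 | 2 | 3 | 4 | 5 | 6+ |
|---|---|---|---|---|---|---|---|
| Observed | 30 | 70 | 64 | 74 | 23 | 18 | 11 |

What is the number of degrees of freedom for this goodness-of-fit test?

5

There are k = 7 categories and 1 parameter estimated from the data, so df = 7 − 1 − 1 = 5.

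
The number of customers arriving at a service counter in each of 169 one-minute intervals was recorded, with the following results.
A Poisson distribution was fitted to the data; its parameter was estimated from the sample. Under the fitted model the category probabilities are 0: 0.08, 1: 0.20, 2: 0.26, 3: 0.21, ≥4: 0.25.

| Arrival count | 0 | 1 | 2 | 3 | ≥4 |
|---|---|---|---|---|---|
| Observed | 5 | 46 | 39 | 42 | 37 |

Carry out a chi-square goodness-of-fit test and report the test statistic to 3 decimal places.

12.175

Expected counts E_i = n·p_i: 169×0.08 = 13.52, 169×0.20 = 33.8, 169×0.26 = 43.94, 169×0.21 = 35.49, 169×0.25 = 42.25.
0: (5 − 13.52)²/13.52 = 72.5904/13.52 = 5.3691
1: (46 − 33.8)²/33.8 = 148.84/33.8 = 4.4036
2: (39 − 43.94)²/43.94 = 24.4036/43.94 = 0.5554
3: (42 − 35.49)²/35.49 = 42.3801/35.49 = 1.1941
≥4: (37 − 42.25)²/42.25 = 27.5625/42.25 = 0.6524
Sum = 12.175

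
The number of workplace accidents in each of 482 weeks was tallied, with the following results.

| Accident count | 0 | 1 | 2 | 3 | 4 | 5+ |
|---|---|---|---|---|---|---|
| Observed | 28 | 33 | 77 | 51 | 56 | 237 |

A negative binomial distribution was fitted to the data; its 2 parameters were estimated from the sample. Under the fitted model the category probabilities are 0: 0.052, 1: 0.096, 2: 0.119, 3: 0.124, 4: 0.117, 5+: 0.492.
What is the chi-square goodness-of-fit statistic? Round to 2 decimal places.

12.17

Expected counts E_i = n·p_i: 482×0.052 = 25.064, 482×0.096 = 46.272, 482×0.119 = 57.358, 482×0.124 = 59.768, 482×0.117 = 56.394, 482×0.492 = 237.144.
χ² = (28−25.064)²/25.064 + (33−46.272)²/46.272 + (77−57.358)²/57.358 + (51−59.768)²/59.768 + (56−56.394)²/56.394 + (237−237.144)²/237.144
   = 0.344 + 3.807 + 6.726 + 1.286 + 0.003 + 0.000
Sum = 12.17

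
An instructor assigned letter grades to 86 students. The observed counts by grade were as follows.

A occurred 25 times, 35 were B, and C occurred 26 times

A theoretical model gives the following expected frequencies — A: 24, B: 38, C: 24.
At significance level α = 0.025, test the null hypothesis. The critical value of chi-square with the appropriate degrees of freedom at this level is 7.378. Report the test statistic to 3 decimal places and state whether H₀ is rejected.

A: (25 − 24)²/24 = 1/24 = 0.0417
B: (35 − 38)²/38 = 9/38 = 0.2368
C: (26 − 24)²/24 = 4/24 = 0.1667
Sum = 0.445
df = 2. Since 0.445 < 7.378, we do not reject H₀.

0.445; do not reject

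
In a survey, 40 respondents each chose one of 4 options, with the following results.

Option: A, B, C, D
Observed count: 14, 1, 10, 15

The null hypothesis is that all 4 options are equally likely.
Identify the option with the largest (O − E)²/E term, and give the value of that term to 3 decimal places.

Expected count for each of the 4 categories: 40/4 = 10.
χ² = (14−10)²/10 + (1−10)²/10 + (10−10)²/10 + (15−10)²/10
   = 1.6000 + 8.1000 + 0.0000 + 2.5000
The largest term is for B: 8.100.

B, 8.100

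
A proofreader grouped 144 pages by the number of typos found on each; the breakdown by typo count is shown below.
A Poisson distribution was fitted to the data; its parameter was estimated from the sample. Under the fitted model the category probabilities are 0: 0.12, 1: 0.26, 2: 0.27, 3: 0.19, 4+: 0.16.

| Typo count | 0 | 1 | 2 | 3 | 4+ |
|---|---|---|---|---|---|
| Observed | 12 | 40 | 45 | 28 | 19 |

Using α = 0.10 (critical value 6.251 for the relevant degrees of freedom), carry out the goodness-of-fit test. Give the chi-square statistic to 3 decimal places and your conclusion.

3.475; do not reject

Expected counts E_i = n·p_i: 144×0.12 = 17.28, 144×0.26 = 37.44, 144×0.27 = 38.88, 144×0.19 = 27.36, 144×0.16 = 23.04.
cat         O        E   (O−E)²/E
0          12    17.28     1.6133
1          40    37.44     0.1750
2          45    38.88     0.9633
3          28    27.36     0.0150
4+         19    23.04     0.7084
Sum = 3.475
df = 3. Since 3.475 < 6.251, we do not reject H₀.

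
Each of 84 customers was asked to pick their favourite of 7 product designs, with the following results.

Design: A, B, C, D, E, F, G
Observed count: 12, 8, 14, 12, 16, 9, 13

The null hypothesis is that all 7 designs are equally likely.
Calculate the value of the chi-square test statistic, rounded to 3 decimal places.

3.833

Under H₀ each category has probability 1/7, so each expected count is 84/7 = 12.
χ² = (12−12)²/12 + (8−12)²/12 + (14−12)²/12 + (12−12)²/12 + (16−12)²/12 + (9−12)²/12 + (13−12)²/12
   = 0.0000 + 1.3333 + 0.3333 + 0.0000 + 1.3333 + 0.7500 + 0.0833
Sum = 3.833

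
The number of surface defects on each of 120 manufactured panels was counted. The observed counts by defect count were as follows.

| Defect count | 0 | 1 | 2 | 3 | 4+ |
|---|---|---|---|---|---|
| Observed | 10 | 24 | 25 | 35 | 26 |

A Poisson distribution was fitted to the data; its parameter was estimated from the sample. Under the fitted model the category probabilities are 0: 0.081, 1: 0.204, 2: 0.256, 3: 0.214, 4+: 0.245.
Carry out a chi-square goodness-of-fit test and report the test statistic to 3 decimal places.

Expected counts E_i = n·p_i: 120×0.081 = 9.72, 120×0.204 = 24.48, 120×0.256 = 30.72, 120×0.214 = 25.68, 120×0.245 = 29.4.
χ² = (10−9.72)²/9.72 + (24−24.48)²/24.48 + (25−30.72)²/30.72 + (35−25.68)²/25.68 + (26−29.4)²/29.4
   = 0.0081 + 0.0094 + 1.0651 + 3.3825 + 0.3932
Sum = 4.858

4.858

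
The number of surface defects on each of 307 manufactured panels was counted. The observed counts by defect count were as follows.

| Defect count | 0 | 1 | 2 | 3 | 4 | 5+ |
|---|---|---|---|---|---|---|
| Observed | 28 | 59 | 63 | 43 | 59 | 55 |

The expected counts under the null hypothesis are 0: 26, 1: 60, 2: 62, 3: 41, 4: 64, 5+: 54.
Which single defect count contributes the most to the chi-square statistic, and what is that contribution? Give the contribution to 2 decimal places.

4, 0.39

0: (28 − 26)²/26 = 4/26 = 0.154
1: (59 − 60)²/60 = 1/60 = 0.017
2: (63 − 62)²/62 = 1/62 = 0.016
3: (43 − 41)²/41 = 4/41 = 0.098
4: (59 − 64)²/64 = 25/64 = 0.391
5+: (55 − 54)²/54 = 1/54 = 0.019
The largest term is for 4: 0.39.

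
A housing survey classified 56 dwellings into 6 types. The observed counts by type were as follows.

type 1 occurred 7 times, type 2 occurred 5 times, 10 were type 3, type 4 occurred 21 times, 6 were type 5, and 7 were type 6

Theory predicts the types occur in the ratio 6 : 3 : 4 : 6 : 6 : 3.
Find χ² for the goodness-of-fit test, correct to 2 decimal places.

12.67

Ratio total = 28. Expected counts: 56×6/28 = 12, 56×3/28 = 6, 56×4/28 = 8, 56×6/28 = 12, 56×6/28 = 12, 56×3/28 = 6.
cat         O        E   (O−E)²/E
type 1      7       12      2.083
type 2      5        6      0.167
type 3     10        8      0.500
type 4     21       12      6.750
type 5      6       12      3.000
type 6      7        6      0.167
Sum = 12.67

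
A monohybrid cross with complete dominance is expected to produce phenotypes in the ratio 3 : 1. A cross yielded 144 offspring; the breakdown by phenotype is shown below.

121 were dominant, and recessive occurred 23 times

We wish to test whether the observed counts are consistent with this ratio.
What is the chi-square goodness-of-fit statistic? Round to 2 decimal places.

6.26

Ratio total = 4. Expected counts: 144×3/4 = 108, 144×1/4 = 36.
χ² = (121−108)²/108 + (23−36)²/36
   = 1.565 + 4.694
Sum = 6.26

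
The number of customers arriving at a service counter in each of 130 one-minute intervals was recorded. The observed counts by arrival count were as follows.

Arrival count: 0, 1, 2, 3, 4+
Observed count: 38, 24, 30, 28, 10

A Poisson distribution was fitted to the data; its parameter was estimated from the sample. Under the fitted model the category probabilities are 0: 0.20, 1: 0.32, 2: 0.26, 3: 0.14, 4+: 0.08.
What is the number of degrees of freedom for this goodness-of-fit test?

There are k = 5 categories and 1 parameter estimated from the data, so df = 5 − 1 − 1 = 3.

3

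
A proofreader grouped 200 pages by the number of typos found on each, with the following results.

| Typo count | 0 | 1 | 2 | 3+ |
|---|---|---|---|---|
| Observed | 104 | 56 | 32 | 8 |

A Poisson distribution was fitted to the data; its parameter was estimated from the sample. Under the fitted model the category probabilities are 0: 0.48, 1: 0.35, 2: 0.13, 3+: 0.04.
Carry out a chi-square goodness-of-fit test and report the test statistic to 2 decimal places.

4.85

Expected counts E_i = n·p_i: 200×0.48 = 96, 200×0.35 = 70, 200×0.13 = 26, 200×0.04 = 8.
cat         O        E   (O−E)²/E
0         104       96      0.667
1          56       70      2.800
2          32       26      1.385
3+          8        8      0.000
Sum = 4.85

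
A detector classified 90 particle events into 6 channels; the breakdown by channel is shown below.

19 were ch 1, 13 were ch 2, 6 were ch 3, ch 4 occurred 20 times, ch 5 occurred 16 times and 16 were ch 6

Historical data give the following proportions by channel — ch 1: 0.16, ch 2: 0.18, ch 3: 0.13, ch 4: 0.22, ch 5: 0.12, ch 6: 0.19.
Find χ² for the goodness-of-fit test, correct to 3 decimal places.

Expected counts E_i = n·p_i: 90×0.16 = 14.4, 90×0.18 = 16.2, 90×0.13 = 11.7, 90×0.22 = 19.8, 90×0.12 = 10.8, 90×0.19 = 17.1.
cat         O        E   (O−E)²/E
ch 1       19     14.4     1.4694
ch 2       13     16.2     0.6321
ch 3        6     11.7     2.7769
ch 4       20     19.8     0.0020
ch 5       16     10.8     2.5037
ch 6       16     17.1     0.0708
Sum = 7.455

7.455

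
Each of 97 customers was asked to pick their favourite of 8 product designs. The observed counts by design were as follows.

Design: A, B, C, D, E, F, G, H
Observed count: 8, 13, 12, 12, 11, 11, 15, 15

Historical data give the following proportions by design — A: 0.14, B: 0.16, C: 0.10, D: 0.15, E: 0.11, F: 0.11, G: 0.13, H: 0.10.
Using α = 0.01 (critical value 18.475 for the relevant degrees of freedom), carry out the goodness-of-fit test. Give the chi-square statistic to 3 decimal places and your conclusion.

Expected counts E_i = n·p_i: 97×0.14 = 13.58, 97×0.16 = 15.52, 97×0.10 = 9.7, 97×0.15 = 14.55, 97×0.11 = 10.67, 97×0.11 = 10.67, 97×0.13 = 12.61, 97×0.10 = 9.7.
χ² = (8−13.58)²/13.58 + (13−15.52)²/15.52 + (12−9.7)²/9.7 + (12−14.55)²/14.55 + (11−10.67)²/10.67 + (11−10.67)²/10.67 + (15−12.61)²/12.61 + (15−9.7)²/9.7
   = 2.2928 + 0.4092 + 0.5454 + 0.4469 + 0.0102 + 0.0102 + 0.4530 + 2.8959
Sum = 7.064
df = 7. Since 7.064 < 18.475, we do not reject H₀.

7.064; do not reject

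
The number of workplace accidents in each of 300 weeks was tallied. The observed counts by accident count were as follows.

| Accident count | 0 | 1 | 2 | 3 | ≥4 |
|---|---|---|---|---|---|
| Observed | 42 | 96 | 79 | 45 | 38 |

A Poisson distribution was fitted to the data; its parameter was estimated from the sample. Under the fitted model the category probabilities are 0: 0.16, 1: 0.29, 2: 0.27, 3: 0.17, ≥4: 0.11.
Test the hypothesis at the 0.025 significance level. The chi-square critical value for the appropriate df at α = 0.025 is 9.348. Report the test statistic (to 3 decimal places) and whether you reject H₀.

Expected counts E_i = n·p_i: 300×0.16 = 48, 300×0.29 = 87, 300×0.27 = 81, 300×0.17 = 51, 300×0.11 = 33.
χ² = (42−48)²/48 + (96−87)²/87 + (79−81)²/81 + (45−51)²/51 + (38−33)²/33
   = 0.7500 + 0.9310 + 0.0494 + 0.7059 + 0.7576
Sum = 3.194
df = 3. Since 3.194 < 9.348, we do not reject H₀.

3.194; do not reject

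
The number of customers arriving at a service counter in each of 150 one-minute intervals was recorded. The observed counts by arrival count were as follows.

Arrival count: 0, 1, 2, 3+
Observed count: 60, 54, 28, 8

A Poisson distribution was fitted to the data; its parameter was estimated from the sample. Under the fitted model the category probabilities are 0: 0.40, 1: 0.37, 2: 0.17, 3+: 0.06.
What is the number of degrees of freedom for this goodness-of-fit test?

2

There are k = 4 categories and 1 parameter estimated from the data, so df = 4 − 1 − 1 = 2.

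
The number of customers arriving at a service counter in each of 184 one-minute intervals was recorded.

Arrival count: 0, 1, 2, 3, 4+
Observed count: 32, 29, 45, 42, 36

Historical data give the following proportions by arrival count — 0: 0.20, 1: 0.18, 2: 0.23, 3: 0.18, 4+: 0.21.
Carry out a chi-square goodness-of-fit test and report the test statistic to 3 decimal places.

Expected counts E_i = n·p_i: 184×0.20 = 36.8, 184×0.18 = 33.12, 184×0.23 = 42.32, 184×0.18 = 33.12, 184×0.21 = 38.64.
χ² = (32−36.8)²/36.8 + (29−33.12)²/33.12 + (45−42.32)²/42.32 + (42−33.12)²/33.12 + (36−38.64)²/38.64
   = 0.6261 + 0.5125 + 0.1697 + 2.3809 + 0.1804
Sum = 3.870

3.870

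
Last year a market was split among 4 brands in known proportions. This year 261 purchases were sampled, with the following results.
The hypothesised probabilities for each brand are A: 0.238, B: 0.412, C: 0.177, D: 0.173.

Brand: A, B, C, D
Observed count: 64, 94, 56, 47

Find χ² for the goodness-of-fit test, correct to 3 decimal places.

Expected counts E_i = n·p_i: 261×0.238 = 62.118, 261×0.412 = 107.532, 261×0.177 = 46.197, 261×0.173 = 45.153.
cat         O        E   (O−E)²/E
A          64   62.118     0.0570
B          94  107.532     1.7029
C          56   46.197     2.0802
D          47   45.153     0.0756
Sum = 3.916

3.916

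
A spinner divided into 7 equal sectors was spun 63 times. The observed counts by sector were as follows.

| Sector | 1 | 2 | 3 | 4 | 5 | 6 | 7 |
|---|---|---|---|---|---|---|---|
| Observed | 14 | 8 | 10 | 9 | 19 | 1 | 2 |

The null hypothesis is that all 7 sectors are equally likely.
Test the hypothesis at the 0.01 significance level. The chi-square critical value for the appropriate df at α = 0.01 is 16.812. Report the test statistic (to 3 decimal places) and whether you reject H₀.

Under H₀ each category has probability 1/7, so each expected count is 63/7 = 9.
cat         O        E   (O−E)²/E
1          14        9     2.7778
2           8        9     0.1111
3          10        9     0.1111
4           9        9     0.0000
5          19        9    11.1111
6           1        9     7.1111
7           2        9     5.4444
Sum = 26.667
df = 6. Since 26.667 > 16.812, we reject H₀.

26.667; reject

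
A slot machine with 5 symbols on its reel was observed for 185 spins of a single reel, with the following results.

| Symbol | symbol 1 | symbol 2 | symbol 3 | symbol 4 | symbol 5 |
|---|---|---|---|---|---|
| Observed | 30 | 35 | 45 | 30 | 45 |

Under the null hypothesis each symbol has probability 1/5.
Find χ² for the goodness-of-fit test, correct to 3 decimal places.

Under H₀ each category has probability 1/5, so each expected count is 185/5 = 37.
cat           O        E   (O−E)²/E
symbol 1     30       37     1.3243
symbol 2     35       37     0.1081
symbol 3     45       37     1.7297
symbol 4     30       37     1.3243
symbol 5     45       37     1.7297
Sum = 6.216

6.216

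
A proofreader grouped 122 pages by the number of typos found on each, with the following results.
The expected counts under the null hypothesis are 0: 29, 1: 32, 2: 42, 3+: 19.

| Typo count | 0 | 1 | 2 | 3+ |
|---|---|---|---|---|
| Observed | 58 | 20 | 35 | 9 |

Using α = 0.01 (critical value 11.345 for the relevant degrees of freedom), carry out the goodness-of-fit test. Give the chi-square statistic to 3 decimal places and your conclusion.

39.930; reject

χ² = (58−29)²/29 + (20−32)²/32 + (35−42)²/42 + (9−19)²/19
   = 29.0000 + 4.5000 + 1.1667 + 5.2632
Sum = 39.930
df = 3. Since 39.930 > 11.345, we reject H₀.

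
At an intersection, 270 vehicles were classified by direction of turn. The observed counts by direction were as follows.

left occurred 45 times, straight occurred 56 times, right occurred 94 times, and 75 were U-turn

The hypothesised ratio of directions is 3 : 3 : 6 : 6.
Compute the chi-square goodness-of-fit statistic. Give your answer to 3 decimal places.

5.367

Ratio total = 18. Expected counts: 270×3/18 = 45, 270×3/18 = 45, 270×6/18 = 90, 270×6/18 = 90.
χ² = (45−45)²/45 + (56−45)²/45 + (94−90)²/90 + (75−90)²/90
   = 0.0000 + 2.6889 + 0.1778 + 2.5000
Sum = 5.367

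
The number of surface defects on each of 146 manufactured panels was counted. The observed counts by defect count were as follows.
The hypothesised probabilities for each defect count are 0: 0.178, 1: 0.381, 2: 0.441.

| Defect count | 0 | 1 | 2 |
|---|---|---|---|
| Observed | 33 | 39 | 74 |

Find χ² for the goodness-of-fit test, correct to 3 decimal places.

Expected counts E_i = n·p_i: 146×0.178 = 25.988, 146×0.381 = 55.626, 146×0.441 = 64.386.
χ² = (33−25.988)²/25.988 + (39−55.626)²/55.626 + (74−64.386)²/64.386
   = 1.8920 + 4.9693 + 1.4355
Sum = 8.297

8.297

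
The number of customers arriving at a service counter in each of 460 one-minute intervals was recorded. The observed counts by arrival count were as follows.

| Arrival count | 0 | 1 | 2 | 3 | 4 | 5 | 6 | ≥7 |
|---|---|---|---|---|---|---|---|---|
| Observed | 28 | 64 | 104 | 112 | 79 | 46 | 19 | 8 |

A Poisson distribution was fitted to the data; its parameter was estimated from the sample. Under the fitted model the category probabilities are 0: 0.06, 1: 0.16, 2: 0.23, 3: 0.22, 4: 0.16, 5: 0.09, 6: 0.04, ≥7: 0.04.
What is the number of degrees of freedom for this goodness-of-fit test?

6

There are k = 8 categories and 1 parameter estimated from the data, so df = 8 − 1 − 1 = 6.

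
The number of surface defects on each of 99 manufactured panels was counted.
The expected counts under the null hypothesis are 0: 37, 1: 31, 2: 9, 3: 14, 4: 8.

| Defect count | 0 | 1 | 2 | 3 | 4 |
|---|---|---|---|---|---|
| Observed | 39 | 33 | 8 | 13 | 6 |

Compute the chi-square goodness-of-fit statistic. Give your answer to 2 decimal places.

0.92

0: (39 − 37)²/37 = 4/37 = 0.108
1: (33 − 31)²/31 = 4/31 = 0.129
2: (8 − 9)²/9 = 1/9 = 0.111
3: (13 − 14)²/14 = 1/14 = 0.071
4: (6 − 8)²/8 = 4/8 = 0.500
Sum = 0.92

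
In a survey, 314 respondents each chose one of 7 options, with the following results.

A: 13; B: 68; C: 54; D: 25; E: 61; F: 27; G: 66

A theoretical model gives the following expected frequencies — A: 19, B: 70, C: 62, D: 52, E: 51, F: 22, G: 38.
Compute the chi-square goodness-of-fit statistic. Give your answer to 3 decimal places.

χ² = (13−19)²/19 + (68−70)²/70 + (54−62)²/62 + (25−52)²/52 + (61−51)²/51 + (27−22)²/22 + (66−38)²/38
   = 1.8947 + 0.0571 + 1.0323 + 14.0192 + 1.9608 + 1.1364 + 20.6316
Sum = 40.732

40.732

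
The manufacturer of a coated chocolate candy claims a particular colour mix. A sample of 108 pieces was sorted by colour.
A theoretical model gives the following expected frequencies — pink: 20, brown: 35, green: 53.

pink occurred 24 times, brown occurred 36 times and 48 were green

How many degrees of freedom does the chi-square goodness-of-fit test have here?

2

There are k = 3 categories and no parameters were estimated from the data, so df = 3 − 1 = 2.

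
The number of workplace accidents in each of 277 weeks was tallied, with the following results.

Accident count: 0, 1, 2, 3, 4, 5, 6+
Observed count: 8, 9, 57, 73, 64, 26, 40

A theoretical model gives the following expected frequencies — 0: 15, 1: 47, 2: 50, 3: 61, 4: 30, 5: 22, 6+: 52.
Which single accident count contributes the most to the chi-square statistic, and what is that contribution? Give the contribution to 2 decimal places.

0: (8 − 15)²/15 = 49/15 = 3.267
1: (9 − 47)²/47 = 1444/47 = 30.723
2: (57 − 50)²/50 = 49/50 = 0.980
3: (73 − 61)²/61 = 144/61 = 2.361
4: (64 − 30)²/30 = 1156/30 = 38.533
5: (26 − 22)²/22 = 16/22 = 0.727
6+: (40 − 52)²/52 = 144/52 = 2.769
The largest term is for 4: 38.53.

4, 38.53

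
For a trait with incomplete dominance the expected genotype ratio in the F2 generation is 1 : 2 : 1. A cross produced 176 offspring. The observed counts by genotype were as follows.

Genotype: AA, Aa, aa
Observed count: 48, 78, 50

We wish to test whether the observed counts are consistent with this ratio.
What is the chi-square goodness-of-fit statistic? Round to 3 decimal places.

Ratio total = 4. Expected counts: 176×1/4 = 44, 176×2/4 = 88, 176×1/4 = 44.
cat         O        E   (O−E)²/E
AA         48       44     0.3636
Aa         78       88     1.1364
aa         50       44     0.8182
Sum = 2.318

2.318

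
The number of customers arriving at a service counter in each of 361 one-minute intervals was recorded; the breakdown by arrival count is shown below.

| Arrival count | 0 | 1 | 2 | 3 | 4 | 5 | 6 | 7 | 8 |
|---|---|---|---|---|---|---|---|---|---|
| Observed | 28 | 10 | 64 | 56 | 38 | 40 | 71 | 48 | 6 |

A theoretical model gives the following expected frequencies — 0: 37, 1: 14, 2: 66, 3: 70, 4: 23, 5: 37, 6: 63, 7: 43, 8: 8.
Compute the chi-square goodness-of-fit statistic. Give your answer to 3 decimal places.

18.316

cat         O        E   (O−E)²/E
0          28       37     2.1892
1          10       14     1.1429
2          64       66     0.0606
3          56       70     2.8000
4          38       23     9.7826
5          40       37     0.2432
6          71       63     1.0159
7          48       43     0.5814
8           6        8     0.5000
Sum = 18.316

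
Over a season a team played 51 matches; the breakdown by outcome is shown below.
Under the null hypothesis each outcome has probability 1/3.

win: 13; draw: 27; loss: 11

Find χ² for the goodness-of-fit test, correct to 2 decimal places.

8.94

Expected count for each of the 3 categories: 51/3 = 17.
win: (13 − 17)²/17 = 16/17 = 0.941
draw: (27 − 17)²/17 = 100/17 = 5.882
loss: (11 − 17)²/17 = 36/17 = 2.118
Sum = 8.94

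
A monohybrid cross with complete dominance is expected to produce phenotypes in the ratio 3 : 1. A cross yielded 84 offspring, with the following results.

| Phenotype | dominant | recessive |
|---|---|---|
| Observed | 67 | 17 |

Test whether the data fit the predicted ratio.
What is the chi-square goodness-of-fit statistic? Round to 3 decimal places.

Ratio total = 4. Expected counts: 84×3/4 = 63, 84×1/4 = 21.
cat            O        E   (O−E)²/E
dominant      67       63     0.2540
recessive     17       21     0.7619
Sum = 1.016

1.016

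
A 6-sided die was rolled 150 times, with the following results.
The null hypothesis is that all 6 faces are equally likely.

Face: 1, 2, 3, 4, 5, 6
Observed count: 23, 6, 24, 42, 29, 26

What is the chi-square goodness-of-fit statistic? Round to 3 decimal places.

26.880

Expected count for each of the 6 categories: 150/6 = 25.
cat         O        E   (O−E)²/E
1          23       25     0.1600
2           6       25    14.4400
3          24       25     0.0400
4          42       25    11.5600
5          29       25     0.6400
6          26       25     0.0400
Sum = 26.880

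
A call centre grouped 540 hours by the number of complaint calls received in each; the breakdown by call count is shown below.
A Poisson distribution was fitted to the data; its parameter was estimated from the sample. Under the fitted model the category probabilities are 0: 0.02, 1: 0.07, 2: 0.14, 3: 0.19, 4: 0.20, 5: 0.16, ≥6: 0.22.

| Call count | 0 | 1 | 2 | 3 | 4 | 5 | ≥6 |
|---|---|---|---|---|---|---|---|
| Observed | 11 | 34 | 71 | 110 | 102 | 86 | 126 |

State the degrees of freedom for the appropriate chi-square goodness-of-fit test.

There are k = 7 categories and 1 parameter estimated from the data, so df = 7 − 1 − 1 = 5.

5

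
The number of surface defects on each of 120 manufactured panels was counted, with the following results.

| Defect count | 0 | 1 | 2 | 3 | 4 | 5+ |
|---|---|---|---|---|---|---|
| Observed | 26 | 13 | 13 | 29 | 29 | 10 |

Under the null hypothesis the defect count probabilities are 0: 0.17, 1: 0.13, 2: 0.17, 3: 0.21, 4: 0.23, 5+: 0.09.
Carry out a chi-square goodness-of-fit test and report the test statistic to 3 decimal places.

5.358

Expected counts E_i = n·p_i: 120×0.17 = 20.4, 120×0.13 = 15.6, 120×0.17 = 20.4, 120×0.21 = 25.2, 120×0.23 = 27.6, 120×0.09 = 10.8.
0: (26 − 20.4)²/20.4 = 31.36/20.4 = 1.5373
1: (13 − 15.6)²/15.6 = 6.76/15.6 = 0.4333
2: (13 − 20.4)²/20.4 = 54.76/20.4 = 2.6843
3: (29 − 25.2)²/25.2 = 14.44/25.2 = 0.5730
4: (29 − 27.6)²/27.6 = 1.96/27.6 = 0.0710
5+: (10 − 10.8)²/10.8 = 0.64/10.8 = 0.0593
Sum = 5.358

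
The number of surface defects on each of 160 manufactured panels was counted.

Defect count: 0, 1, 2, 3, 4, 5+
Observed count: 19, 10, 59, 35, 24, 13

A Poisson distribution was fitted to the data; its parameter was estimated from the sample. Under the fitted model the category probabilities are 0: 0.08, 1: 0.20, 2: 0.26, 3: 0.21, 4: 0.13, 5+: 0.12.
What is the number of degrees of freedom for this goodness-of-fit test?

4

There are k = 6 categories and 1 parameter estimated from the data, so df = 6 − 1 − 1 = 4.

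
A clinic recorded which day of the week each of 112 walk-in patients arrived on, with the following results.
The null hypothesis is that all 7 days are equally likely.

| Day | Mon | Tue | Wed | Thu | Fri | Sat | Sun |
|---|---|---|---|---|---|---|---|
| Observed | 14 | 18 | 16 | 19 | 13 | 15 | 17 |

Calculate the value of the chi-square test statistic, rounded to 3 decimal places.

Expected count for each of the 7 categories: 112/7 = 16.
cat         O        E   (O−E)²/E
Mon        14       16     0.2500
Tue        18       16     0.2500
Wed        16       16     0.0000
Thu        19       16     0.5625
Fri        13       16     0.5625
Sat        15       16     0.0625
Sun        17       16     0.0625
Sum = 1.750

1.750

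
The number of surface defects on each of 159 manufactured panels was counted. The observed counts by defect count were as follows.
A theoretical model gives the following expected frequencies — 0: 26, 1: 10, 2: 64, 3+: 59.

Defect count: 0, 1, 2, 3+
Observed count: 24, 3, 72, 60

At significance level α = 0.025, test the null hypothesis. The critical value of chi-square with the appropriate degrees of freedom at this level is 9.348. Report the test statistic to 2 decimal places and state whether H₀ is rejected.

6.07; do not reject

cat         O        E   (O−E)²/E
0          24       26      0.154
1           3       10      4.900
2          72       64      1.000
3+         60       59      0.017
Sum = 6.07
df = 3. Since 6.07 < 9.348, we do not reject H₀.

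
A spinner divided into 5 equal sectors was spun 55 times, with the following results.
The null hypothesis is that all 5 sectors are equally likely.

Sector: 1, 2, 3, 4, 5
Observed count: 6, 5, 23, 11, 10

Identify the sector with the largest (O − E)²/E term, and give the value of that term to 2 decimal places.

Under H₀ each category has probability 1/5, so each expected count is 55/5 = 11.
1: (6 − 11)²/11 = 25/11 = 2.273
2: (5 − 11)²/11 = 36/11 = 3.273
3: (23 − 11)²/11 = 144/11 = 13.091
4: (11 − 11)²/11 = 0/11 = 0.000
5: (10 − 11)²/11 = 1/11 = 0.091
The largest term is for 3: 13.09.

3, 13.09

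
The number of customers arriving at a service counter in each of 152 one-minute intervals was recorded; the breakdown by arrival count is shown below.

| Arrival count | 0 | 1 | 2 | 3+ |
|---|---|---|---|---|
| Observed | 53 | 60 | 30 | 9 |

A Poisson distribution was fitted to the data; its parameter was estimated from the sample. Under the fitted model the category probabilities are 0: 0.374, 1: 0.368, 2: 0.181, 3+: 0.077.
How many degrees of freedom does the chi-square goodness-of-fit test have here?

There are k = 4 categories and 1 parameter estimated from the data, so df = 4 − 1 − 1 = 2.

2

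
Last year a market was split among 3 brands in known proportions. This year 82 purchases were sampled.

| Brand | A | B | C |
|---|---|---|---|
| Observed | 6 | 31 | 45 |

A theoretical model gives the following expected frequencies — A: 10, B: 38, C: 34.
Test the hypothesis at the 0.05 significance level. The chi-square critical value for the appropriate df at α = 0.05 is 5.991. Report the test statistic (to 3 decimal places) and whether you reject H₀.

cat         O        E   (O−E)²/E
A           6       10     1.6000
B          31       38     1.2895
C          45       34     3.5588
Sum = 6.448
df = 2. Since 6.448 > 5.991, we reject H₀.

6.448; reject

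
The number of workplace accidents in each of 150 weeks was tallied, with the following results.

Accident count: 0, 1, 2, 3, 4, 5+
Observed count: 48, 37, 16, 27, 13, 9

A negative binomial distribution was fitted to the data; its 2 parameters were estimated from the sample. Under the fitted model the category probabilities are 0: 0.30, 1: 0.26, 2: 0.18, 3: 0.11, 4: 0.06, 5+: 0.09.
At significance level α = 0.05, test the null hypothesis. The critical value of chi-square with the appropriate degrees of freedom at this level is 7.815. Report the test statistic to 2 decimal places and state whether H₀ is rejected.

Expected counts E_i = n·p_i: 150×0.30 = 45, 150×0.26 = 39, 150×0.18 = 27, 150×0.11 = 16.5, 150×0.06 = 9, 150×0.09 = 13.5.
0: (48 − 45)²/45 = 9/45 = 0.200
1: (37 − 39)²/39 = 4/39 = 0.103
2: (16 − 27)²/27 = 121/27 = 4.481
3: (27 − 16.5)²/16.5 = 110.25/16.5 = 6.682
4: (13 − 9)²/9 = 16/9 = 1.778
5+: (9 − 13.5)²/13.5 = 20.25/13.5 = 1.500
Sum = 14.74
df = 3. Since 14.74 > 7.815, we reject H₀.

14.74; reject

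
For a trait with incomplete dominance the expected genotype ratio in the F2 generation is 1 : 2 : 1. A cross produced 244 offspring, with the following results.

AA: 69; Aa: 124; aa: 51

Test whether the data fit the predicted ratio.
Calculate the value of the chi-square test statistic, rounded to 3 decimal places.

2.721

Ratio total = 4. Expected counts: 244×1/4 = 61, 244×2/4 = 122, 244×1/4 = 61.
AA: (69 − 61)²/61 = 64/61 = 1.0492
Aa: (124 − 122)²/122 = 4/122 = 0.0328
aa: (51 − 61)²/61 = 100/61 = 1.6393
Sum = 2.721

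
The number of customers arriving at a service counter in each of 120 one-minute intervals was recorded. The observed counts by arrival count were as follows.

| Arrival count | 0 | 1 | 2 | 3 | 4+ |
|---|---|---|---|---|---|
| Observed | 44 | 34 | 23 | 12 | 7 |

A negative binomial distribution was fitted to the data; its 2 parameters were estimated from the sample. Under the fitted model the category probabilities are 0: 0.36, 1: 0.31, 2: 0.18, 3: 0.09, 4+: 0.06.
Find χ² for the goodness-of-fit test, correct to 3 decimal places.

Expected counts E_i = n·p_i: 120×0.36 = 43.2, 120×0.31 = 37.2, 120×0.18 = 21.6, 120×0.09 = 10.8, 120×0.06 = 7.2.
cat         O        E   (O−E)²/E
0          44     43.2     0.0148
1          34     37.2     0.2753
2          23     21.6     0.0907
3          12     10.8     0.1333
4+          7      7.2     0.0056
Sum = 0.520

0.520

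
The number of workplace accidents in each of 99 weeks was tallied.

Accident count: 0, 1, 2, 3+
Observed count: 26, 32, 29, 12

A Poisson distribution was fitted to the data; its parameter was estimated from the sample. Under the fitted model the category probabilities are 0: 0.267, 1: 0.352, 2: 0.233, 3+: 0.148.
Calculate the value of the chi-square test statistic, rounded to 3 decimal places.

Expected counts E_i = n·p_i: 99×0.267 = 26.433, 99×0.352 = 34.848, 99×0.233 = 23.067, 99×0.148 = 14.652.
0: (26 − 26.433)²/26.433 = 0.187489/26.433 = 0.0071
1: (32 − 34.848)²/34.848 = 8.111104/34.848 = 0.2328
2: (29 − 23.067)²/23.067 = 35.200489/23.067 = 1.5260
3+: (12 − 14.652)²/14.652 = 7.033104/14.652 = 0.4800
Sum = 2.246

2.246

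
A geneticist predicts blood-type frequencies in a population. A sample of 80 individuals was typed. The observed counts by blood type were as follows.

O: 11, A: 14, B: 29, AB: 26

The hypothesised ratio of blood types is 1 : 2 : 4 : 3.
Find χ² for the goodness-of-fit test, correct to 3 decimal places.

1.823

Ratio total = 10. Expected counts: 80×1/10 = 8, 80×2/10 = 16, 80×4/10 = 32, 80×3/10 = 24.
χ² = (11−8)²/8 + (14−16)²/16 + (29−32)²/32 + (26−24)²/24
   = 1.1250 + 0.2500 + 0.2813 + 0.1667
Sum = 1.823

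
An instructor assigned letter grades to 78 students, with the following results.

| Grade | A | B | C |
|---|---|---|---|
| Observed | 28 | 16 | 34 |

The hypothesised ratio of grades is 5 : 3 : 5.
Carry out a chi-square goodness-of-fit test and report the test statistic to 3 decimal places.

Ratio total = 13. Expected counts: 78×5/13 = 30, 78×3/13 = 18, 78×5/13 = 30.
A: (28 − 30)²/30 = 4/30 = 0.1333
B: (16 − 18)²/18 = 4/18 = 0.2222
C: (34 − 30)²/30 = 16/30 = 0.5333
Sum = 0.889

0.889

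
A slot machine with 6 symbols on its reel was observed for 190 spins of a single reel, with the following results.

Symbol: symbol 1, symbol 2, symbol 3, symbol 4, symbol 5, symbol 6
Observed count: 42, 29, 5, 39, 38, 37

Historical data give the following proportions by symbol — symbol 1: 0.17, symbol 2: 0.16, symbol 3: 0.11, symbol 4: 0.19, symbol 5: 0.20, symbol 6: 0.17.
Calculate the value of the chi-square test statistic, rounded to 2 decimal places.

Expected counts E_i = n·p_i: 190×0.17 = 32.3, 190×0.16 = 30.4, 190×0.11 = 20.9, 190×0.19 = 36.1, 190×0.20 = 38, 190×0.17 = 32.3.
cat           O        E   (O−E)²/E
symbol 1     42     32.3      2.913
symbol 2     29     30.4      0.064
symbol 3      5     20.9     12.096
symbol 4     39     36.1      0.233
symbol 5     38       38      0.000
symbol 6     37     32.3      0.684
Sum = 15.99

15.99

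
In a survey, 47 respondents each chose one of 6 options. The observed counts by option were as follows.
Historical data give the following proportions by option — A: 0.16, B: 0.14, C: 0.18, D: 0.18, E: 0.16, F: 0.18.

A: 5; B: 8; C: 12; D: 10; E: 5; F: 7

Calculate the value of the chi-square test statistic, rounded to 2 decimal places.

4.01

Expected counts E_i = n·p_i: 47×0.16 = 7.52, 47×0.14 = 6.58, 47×0.18 = 8.46, 47×0.18 = 8.46, 47×0.16 = 7.52, 47×0.18 = 8.46.
cat         O        E   (O−E)²/E
A           5     7.52      0.844
B           8     6.58      0.306
C          12     8.46      1.481
D          10     8.46      0.280
E           5     7.52      0.844
F           7     8.46      0.252
Sum = 4.01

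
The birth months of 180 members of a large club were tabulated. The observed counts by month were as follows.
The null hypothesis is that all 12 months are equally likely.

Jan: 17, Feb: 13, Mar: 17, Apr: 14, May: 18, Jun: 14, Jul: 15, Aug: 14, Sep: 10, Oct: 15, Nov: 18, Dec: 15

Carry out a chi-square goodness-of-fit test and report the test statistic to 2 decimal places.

Expected count for each of the 12 categories: 180/12 = 15.
cat         O        E   (O−E)²/E
Jan        17       15      0.267
Feb        13       15      0.267
Mar        17       15      0.267
Apr        14       15      0.067
May        18       15      0.600
Jun        14       15      0.067
Jul        15       15      0.000
Aug        14       15      0.067
Sep        10       15      1.667
Oct        15       15      0.000
Nov        18       15      0.600
Dec        15       15      0.000
Sum = 3.87

3.87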